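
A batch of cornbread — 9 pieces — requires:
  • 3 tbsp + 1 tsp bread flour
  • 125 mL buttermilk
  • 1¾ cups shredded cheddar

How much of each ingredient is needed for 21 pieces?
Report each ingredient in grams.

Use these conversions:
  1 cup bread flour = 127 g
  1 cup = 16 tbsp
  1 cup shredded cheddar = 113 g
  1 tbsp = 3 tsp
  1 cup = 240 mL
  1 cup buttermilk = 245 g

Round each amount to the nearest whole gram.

Scaling factor: 21/9 = 7/3.
bread flour: (3 tbsp + 1 tsp = 10/3 tbsp) × 7/3 ÷ 16 tbsp/cup × 127 g/cup ≈ 62 g
buttermilk: 125 mL × 7/3 ÷ 240 mL/cup × 245 g/cup ≈ 298 g
shredded cheddar: 1.75 cup × 7/3 × 113 g/cup ≈ 461 g

bread flour: 62 g; buttermilk: 298 g; shredded cheddar: 461 g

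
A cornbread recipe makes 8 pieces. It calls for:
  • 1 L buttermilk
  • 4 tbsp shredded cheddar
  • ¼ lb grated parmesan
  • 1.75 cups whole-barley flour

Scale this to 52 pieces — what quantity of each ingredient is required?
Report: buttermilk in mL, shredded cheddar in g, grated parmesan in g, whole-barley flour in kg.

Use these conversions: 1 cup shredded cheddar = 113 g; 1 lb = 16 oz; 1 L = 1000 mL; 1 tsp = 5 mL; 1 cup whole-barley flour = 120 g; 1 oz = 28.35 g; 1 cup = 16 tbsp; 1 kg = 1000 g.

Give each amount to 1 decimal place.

buttermilk: 6500.0 mL; shredded cheddar: 183.6 g; grated parmesan: 737.1 g; whole-barley flour: 1.4 kg

Scaling factor: 52/8 = 13/2 = 6.5.
buttermilk: 1 L × 13/2 × 1000 mL/L = 6500.0 mL
shredded cheddar: 4 tbsp × 13/2 ÷ 16 tbsp/cup × 113 g/cup ≈ 183.6 g
grated parmesan: 0.25 lb × 13/2 × 16 oz/lb × 28.35 g/oz = 737.1 g
whole-barley flour: 1.75 cup × 13/2 × 120 g/cup ÷ 1000 g/kg ≈ 1.4 kg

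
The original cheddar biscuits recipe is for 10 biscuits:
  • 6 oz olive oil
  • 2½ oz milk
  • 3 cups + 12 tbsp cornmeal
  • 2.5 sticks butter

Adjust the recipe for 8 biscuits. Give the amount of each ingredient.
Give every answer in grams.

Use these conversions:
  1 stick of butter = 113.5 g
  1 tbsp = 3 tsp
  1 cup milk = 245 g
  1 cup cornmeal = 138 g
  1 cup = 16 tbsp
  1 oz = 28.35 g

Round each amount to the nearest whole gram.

olive oil: 136 g; milk: 57 g; cornmeal: 414 g; butter: 227 g

Scaling factor: 8/10 = 4/5 = 0.8.
olive oil: 6 oz × 4/5 × 28.35 g/oz ≈ 136 g
milk: 2.5 oz × 4/5 × 28.35 g/oz ≈ 57 g
cornmeal: (3 cup + 12 tbsp = 3.75 cup) × 4/5 × 138 g/cup = 414 g
butter: 2.5 stick × 4/5 × 113.5 g/stick = 227 g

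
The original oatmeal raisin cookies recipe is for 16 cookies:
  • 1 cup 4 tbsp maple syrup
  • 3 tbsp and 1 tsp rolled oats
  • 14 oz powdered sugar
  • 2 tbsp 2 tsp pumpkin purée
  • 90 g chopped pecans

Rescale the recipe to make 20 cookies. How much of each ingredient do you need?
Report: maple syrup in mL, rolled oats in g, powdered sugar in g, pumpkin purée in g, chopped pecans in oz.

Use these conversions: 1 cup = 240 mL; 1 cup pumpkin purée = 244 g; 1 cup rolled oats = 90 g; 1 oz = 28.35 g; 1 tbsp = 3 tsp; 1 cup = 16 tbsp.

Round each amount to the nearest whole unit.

Scaling factor: 20/16 = 5/4 = 1.25.
maple syrup: (1 cup + 4 tbsp = 1.25 cup) × 5/4 × 240 mL/cup = 375 mL
rolled oats: (3 tbsp + 1 tsp = 10/3 tbsp) × 5/4 ÷ 16 tbsp/cup × 90 g/cup ≈ 23 g
powdered sugar: 14 oz × 5/4 × 28.35 g/oz ≈ 496 g
pumpkin purée: (2 tbsp + 2 tsp = 8/3 tbsp) × 5/4 ÷ 16 tbsp/cup × 244 g/cup ≈ 51 g
chopped pecans: 90 g × 5/4 ÷ 28.35 g/oz ≈ 4 oz

maple syrup: 375 mL; rolled oats: 23 g; powdered sugar: 496 g; pumpkin purée: 51 g; chopped pecans: 4 oz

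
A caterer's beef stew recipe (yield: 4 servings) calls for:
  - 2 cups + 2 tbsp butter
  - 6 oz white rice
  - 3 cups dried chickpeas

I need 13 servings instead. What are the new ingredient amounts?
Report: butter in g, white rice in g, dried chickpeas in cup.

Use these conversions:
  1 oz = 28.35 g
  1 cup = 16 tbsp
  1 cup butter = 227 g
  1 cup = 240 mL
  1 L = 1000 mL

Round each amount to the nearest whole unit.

butter: 1568 g; white rice: 553 g; dried chickpeas: 10 cup

Scaling factor: 13/4 = 3.25.
butter: (2 cup + 2 tbsp = 2.125 cup) × 13/4 × 227 g/cup ≈ 1568 g
white rice: 6 oz × 13/4 × 28.35 g/oz ≈ 553 g
dried chickpeas: 3 cup × 13/4 ≈ 10 cup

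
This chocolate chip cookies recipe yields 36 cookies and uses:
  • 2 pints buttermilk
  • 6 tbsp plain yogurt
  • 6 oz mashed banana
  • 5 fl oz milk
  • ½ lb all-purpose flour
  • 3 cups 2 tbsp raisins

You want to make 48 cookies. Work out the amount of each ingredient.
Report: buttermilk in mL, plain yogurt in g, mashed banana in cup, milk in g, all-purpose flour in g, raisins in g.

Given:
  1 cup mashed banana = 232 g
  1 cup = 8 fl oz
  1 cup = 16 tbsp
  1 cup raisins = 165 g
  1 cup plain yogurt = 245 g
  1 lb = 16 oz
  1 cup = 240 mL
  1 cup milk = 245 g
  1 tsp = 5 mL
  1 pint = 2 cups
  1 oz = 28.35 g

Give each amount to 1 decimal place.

Scaling factor: 48/36 = 4/3.
buttermilk: 2 pint × 4/3 × 2 cup/pint × 240 mL/cup = 1280.0 mL
plain yogurt: 6 tbsp × 4/3 ÷ 16 tbsp/cup × 245 g/cup = 122.5 g
mashed banana: 6 oz × 4/3 × 28.35 g/oz ÷ 232 g/cup ≈ 1.0 cup
milk: 5 fl oz × 4/3 ÷ 8 fl oz/cup × 245 g/cup ≈ 204.2 g
all-purpose flour: 0.5 lb × 4/3 × 16 oz/lb × 28.35 g/oz = 302.4 g
raisins: (3 cup + 2 tbsp = 3.125 cup) × 4/3 × 165 g/cup = 687.5 g

buttermilk: 1280.0 mL; plain yogurt: 122.5 g; mashed banana: 1.0 cup; milk: 204.2 g; all-purpose flour: 302.4 g; raisins: 687.5 g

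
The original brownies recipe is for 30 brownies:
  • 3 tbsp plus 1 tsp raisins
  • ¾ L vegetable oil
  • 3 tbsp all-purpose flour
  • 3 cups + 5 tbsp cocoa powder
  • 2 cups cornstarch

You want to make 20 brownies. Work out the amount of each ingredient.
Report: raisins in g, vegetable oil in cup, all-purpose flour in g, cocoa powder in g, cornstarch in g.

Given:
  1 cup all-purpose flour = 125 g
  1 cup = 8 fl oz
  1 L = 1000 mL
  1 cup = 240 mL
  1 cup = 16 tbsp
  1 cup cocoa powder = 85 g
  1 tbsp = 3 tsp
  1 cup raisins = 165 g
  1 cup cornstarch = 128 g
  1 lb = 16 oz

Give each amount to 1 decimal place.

Scaling factor: 20/30 = 2/3.
raisins: (3 tbsp + 1 tsp = 10/3 tbsp) × 2/3 ÷ 16 tbsp/cup × 165 g/cup ≈ 22.9 g
vegetable oil: 0.75 L × 2/3 × 1000 mL/L ÷ 240 mL/cup ≈ 2.1 cup
all-purpose flour: 3 tbsp × 2/3 ÷ 16 tbsp/cup × 125 g/cup ≈ 15.6 g
cocoa powder: (3 cup + 5 tbsp = 3.3125 cup) × 2/3 × 85 g/cup ≈ 187.7 g
cornstarch: 2 cup × 2/3 × 128 g/cup ≈ 170.7 g

raisins: 22.9 g; vegetable oil: 2.1 cup; all-purpose flour: 15.6 g; cocoa powder: 187.7 g; cornstarch: 170.7 g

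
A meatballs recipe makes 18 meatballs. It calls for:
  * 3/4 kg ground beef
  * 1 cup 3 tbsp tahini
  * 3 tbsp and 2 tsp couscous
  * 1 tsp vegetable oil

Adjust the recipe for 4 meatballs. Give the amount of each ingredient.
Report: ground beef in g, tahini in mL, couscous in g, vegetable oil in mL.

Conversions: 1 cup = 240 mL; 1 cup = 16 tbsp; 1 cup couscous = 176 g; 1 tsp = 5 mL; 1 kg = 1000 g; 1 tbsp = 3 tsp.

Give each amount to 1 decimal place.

ground beef: 166.7 g; tahini: 63.3 mL; couscous: 9.0 g; vegetable oil: 1.1 mL

Scaling factor: 4/18 = 2/9.
ground beef: 0.75 kg × 2/9 × 1000 g/kg ≈ 166.7 g
tahini: (1 cup + 3 tbsp = 1.1875 cup) × 2/9 × 240 mL/cup ≈ 63.3 mL
couscous: (3 tbsp + 2 tsp = 11/3 tbsp) × 2/9 ÷ 16 tbsp/cup × 176 g/cup ≈ 9.0 g
vegetable oil: 1 tsp × 2/9 × 5 mL/tsp ≈ 1.1 mL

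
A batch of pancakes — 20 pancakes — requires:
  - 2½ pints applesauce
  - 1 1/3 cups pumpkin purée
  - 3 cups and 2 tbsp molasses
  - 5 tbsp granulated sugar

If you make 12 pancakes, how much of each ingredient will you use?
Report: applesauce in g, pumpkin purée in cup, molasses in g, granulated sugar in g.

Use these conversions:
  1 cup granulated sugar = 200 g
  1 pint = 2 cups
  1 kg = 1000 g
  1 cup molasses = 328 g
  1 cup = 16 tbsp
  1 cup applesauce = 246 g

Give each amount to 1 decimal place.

applesauce: 738.0 g; pumpkin purée: 0.8 cup; molasses: 615.0 g; granulated sugar: 37.5 g

Scaling factor: 12/20 = 3/5 = 0.6.
applesauce: 2.5 pint × 3/5 × 2 cup/pint × 246 g/cup = 738.0 g
pumpkin purée: 4/3 cup × 3/5 = 0.8 cup
molasses: (3 cup + 2 tbsp = 3.125 cup) × 3/5 × 328 g/cup = 615.0 g
granulated sugar: 5 tbsp × 3/5 ÷ 16 tbsp/cup × 200 g/cup = 37.5 g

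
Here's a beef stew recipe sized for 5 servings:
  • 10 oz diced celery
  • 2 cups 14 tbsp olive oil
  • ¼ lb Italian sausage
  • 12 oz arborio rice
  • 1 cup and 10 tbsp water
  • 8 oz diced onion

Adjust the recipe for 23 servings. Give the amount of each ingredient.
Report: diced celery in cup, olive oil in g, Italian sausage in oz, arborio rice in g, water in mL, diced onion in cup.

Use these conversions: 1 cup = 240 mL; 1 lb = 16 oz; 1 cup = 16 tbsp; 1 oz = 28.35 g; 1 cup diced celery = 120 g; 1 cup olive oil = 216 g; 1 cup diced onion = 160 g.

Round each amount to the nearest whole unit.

diced celery: 11 cup; olive oil: 2857 g; Italian sausage: 18 oz; arborio rice: 1565 g; water: 1794 mL; diced onion: 7 cup

Scaling factor: 23/5 = 4.6.
diced celery: 10 oz × 23/5 × 28.35 g/oz ÷ 120 g/cup ≈ 11 cup
olive oil: (2 cup + 14 tbsp = 2.875 cup) × 23/5 × 216 g/cup ≈ 2857 g
Italian sausage: 0.25 lb × 23/5 × 16 oz/lb ≈ 18 oz
arborio rice: 12 oz × 23/5 × 28.35 g/oz ≈ 1565 g
water: (1 cup + 10 tbsp = 1.625 cup) × 23/5 × 240 mL/cup = 1794 mL
diced onion: 8 oz × 23/5 × 28.35 g/oz ÷ 160 g/cup ≈ 7 cup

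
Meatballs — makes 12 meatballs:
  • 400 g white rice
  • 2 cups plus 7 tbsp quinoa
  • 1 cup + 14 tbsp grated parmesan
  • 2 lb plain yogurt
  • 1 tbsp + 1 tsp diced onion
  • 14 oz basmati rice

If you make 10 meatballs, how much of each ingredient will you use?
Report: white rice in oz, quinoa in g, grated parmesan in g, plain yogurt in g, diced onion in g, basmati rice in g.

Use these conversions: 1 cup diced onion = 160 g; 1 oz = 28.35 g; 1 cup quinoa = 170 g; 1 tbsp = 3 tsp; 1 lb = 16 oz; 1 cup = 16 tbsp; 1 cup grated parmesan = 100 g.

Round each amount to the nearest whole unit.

Scaling factor: 10/12 = 5/6.
white rice: 400 g × 5/6 ÷ 28.35 g/oz ≈ 12 oz
quinoa: (2 cup + 7 tbsp = 2.4375 cup) × 5/6 × 170 g/cup ≈ 345 g
grated parmesan: (1 cup + 14 tbsp = 1.875 cup) × 5/6 × 100 g/cup ≈ 156 g
plain yogurt: 2 lb × 5/6 × 16 oz/lb × 28.35 g/oz = 756 g
diced onion: (1 tbsp + 1 tsp = 4/3 tbsp) × 5/6 ÷ 16 tbsp/cup × 160 g/cup ≈ 11 g
basmati rice: 14 oz × 5/6 × 28.35 g/oz ≈ 331 g

white rice: 12 oz; quinoa: 345 g; grated parmesan: 156 g; plain yogurt: 756 g; diced onion: 11 g; basmati rice: 331 g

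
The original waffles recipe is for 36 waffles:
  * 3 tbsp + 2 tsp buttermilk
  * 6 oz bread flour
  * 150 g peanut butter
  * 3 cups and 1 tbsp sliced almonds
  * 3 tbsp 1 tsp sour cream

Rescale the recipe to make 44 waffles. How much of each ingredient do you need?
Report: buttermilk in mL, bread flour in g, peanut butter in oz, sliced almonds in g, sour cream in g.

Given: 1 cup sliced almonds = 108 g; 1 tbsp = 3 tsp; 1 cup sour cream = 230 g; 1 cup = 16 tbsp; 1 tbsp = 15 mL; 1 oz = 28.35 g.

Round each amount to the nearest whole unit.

Scaling factor: 44/36 = 11/9.
buttermilk: (3 tbsp + 2 tsp = 11/3 tbsp) × 11/9 × 15 mL/tbsp ≈ 67 mL
bread flour: 6 oz × 11/9 × 28.35 g/oz ≈ 208 g
peanut butter: 150 g × 11/9 ÷ 28.35 g/oz ≈ 6 oz
sliced almonds: (3 cup + 1 tbsp = 3.0625 cup) × 11/9 × 108 g/cup ≈ 404 g
sour cream: (3 tbsp + 1 tsp = 10/3 tbsp) × 11/9 ÷ 16 tbsp/cup × 230 g/cup ≈ 59 g

buttermilk: 67 mL; bread flour: 208 g; peanut butter: 6 oz; sliced almonds: 404 g; sour cream: 59 g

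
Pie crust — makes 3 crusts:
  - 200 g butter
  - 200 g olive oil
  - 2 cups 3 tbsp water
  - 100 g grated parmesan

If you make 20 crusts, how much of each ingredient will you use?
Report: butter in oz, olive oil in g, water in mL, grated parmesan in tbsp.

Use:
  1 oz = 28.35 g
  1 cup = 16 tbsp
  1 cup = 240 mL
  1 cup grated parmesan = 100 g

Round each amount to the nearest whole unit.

Scaling factor: 20/3.
butter: 200 g × 20/3 ÷ 28.35 g/oz ≈ 47 oz
olive oil: 200 g × 20/3 ≈ 1333 g
water: (2 cup + 3 tbsp = 2.1875 cup) × 20/3 × 240 mL/cup = 3500 mL
grated parmesan: 100 g × 20/3 ÷ 100 g/cup × 16 tbsp/cup ≈ 107 tbsp

butter: 47 oz; olive oil: 1333 g; water: 3500 mL; grated parmesan: 107 tbsp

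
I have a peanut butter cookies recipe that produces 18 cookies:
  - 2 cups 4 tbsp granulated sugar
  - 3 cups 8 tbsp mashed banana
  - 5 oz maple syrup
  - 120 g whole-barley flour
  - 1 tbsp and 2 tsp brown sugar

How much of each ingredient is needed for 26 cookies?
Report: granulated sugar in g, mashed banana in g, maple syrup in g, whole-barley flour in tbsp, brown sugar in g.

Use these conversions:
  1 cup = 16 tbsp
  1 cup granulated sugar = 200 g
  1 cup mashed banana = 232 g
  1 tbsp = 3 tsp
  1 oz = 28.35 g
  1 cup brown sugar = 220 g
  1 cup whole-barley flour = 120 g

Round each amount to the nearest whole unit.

Scaling factor: 26/18 = 13/9.
granulated sugar: (2 cup + 4 tbsp = 2.25 cup) × 13/9 × 200 g/cup = 650 g
mashed banana: (3 cup + 8 tbsp = 3.5 cup) × 13/9 × 232 g/cup ≈ 1173 g
maple syrup: 5 oz × 13/9 × 28.35 g/oz ≈ 205 g
whole-barley flour: 120 g × 13/9 ÷ 120 g/cup × 16 tbsp/cup ≈ 23 tbsp
brown sugar: (1 tbsp + 2 tsp = 5/3 tbsp) × 13/9 ÷ 16 tbsp/cup × 220 g/cup ≈ 33 g

granulated sugar: 650 g; mashed banana: 1173 g; maple syrup: 205 g; whole-barley flour: 23 tbsp; brown sugar: 33 g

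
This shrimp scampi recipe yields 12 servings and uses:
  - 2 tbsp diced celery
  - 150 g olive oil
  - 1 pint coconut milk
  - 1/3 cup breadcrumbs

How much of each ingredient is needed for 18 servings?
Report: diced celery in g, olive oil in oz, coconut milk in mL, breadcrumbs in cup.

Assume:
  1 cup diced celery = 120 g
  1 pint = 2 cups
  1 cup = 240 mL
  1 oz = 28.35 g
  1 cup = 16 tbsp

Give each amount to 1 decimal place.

Scaling factor: 18/12 = 3/2 = 1.5.
diced celery: 2 tbsp × 3/2 ÷ 16 tbsp/cup × 120 g/cup = 22.5 g
olive oil: 150 g × 3/2 ÷ 28.35 g/oz ≈ 7.9 oz
coconut milk: 1 pint × 3/2 × 2 cup/pint × 240 mL/cup = 720.0 mL
breadcrumbs: 1/3 cup × 3/2 = 0.5 cup

diced celery: 22.5 g; olive oil: 7.9 oz; coconut milk: 720.0 mL; breadcrumbs: 0.5 cup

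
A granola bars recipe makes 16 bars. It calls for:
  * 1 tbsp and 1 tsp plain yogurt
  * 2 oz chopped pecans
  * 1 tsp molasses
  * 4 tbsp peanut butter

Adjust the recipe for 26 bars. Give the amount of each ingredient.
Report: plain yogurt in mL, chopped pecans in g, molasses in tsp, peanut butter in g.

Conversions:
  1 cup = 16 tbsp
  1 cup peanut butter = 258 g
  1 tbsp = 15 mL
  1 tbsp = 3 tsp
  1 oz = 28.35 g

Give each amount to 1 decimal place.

plain yogurt: 32.5 mL; chopped pecans: 92.1 g; molasses: 1.6 tsp; peanut butter: 104.8 g

Scaling factor: 26/16 = 13/8 = 1.625.
plain yogurt: (1 tbsp + 1 tsp = 4/3 tbsp) × 13/8 × 15 mL/tbsp = 32.5 mL
chopped pecans: 2 oz × 13/8 × 28.35 g/oz ≈ 92.1 g
molasses: 1 tsp × 13/8 ≈ 1.6 tsp
peanut butter: 4 tbsp × 13/8 ÷ 16 tbsp/cup × 258 g/cup ≈ 104.8 g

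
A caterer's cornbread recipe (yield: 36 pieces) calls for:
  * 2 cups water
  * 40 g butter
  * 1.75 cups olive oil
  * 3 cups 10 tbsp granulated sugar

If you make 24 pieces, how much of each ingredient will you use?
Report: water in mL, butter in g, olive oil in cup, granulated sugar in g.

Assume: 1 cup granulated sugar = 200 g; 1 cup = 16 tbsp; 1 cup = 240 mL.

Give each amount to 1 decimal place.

water: 320.0 mL; butter: 26.7 g; olive oil: 1.2 cup; granulated sugar: 483.3 g

Scaling factor: 24/36 = 2/3.
water: 2 cup × 2/3 × 240 mL/cup = 320.0 mL
butter: 40 g × 2/3 ≈ 26.7 g
olive oil: 1.75 cup × 2/3 ≈ 1.2 cup
granulated sugar: (3 cup + 10 tbsp = 3.625 cup) × 2/3 × 200 g/cup ≈ 483.3 g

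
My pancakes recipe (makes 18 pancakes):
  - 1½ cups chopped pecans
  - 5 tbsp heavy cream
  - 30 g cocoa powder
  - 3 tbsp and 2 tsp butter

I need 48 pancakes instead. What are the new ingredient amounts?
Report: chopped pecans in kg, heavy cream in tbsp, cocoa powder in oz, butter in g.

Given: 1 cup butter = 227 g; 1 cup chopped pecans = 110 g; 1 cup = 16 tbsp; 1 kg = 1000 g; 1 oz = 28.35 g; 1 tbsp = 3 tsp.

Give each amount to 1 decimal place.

chopped pecans: 0.4 kg; heavy cream: 13.3 tbsp; cocoa powder: 2.8 oz; butter: 138.7 g

Scaling factor: 48/18 = 8/3.
chopped pecans: 1.5 cup × 8/3 × 110 g/cup ÷ 1000 g/kg ≈ 0.4 kg
heavy cream: 5 tbsp × 8/3 ≈ 13.3 tbsp
cocoa powder: 30 g × 8/3 ÷ 28.35 g/oz ≈ 2.8 oz
butter: (3 tbsp + 2 tsp = 11/3 tbsp) × 8/3 ÷ 16 tbsp/cup × 227 g/cup ≈ 138.7 g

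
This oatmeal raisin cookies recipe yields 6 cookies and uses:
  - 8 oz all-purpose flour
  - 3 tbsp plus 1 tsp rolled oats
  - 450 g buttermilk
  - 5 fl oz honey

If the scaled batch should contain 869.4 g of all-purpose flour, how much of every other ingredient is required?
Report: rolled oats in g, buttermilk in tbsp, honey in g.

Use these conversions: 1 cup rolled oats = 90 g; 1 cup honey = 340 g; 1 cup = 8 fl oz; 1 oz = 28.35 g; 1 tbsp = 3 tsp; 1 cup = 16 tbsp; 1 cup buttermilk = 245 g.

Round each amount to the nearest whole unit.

The original recipe has 226.8 g of all-purpose flour, so the scaling factor is 869.4 ÷ 226.8 = 23/6.
rolled oats: (3 tbsp + 1 tsp = 10/3 tbsp) × 23/6 ÷ 16 tbsp/cup × 90 g/cup ≈ 72 g
buttermilk: 450 g × 23/6 ÷ 245 g/cup × 16 tbsp/cup ≈ 113 tbsp
honey: 5 fl oz × 23/6 ÷ 8 fl oz/cup × 340 g/cup ≈ 815 g

rolled oats: 72 g; buttermilk: 113 tbsp; honey: 815 g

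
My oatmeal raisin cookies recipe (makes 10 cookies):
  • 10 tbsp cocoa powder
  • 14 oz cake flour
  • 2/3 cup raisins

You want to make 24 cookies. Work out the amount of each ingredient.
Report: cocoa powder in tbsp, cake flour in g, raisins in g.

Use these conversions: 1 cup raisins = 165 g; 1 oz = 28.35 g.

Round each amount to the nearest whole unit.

Scaling factor: 24/10 = 12/5 = 2.4.
cocoa powder: 10 tbsp × 12/5 = 24 tbsp
cake flour: 14 oz × 12/5 × 28.35 g/oz ≈ 953 g
raisins: 2/3 cup × 12/5 × 165 g/cup = 264 g

cocoa powder: 24 tbsp; cake flour: 953 g; raisins: 264 g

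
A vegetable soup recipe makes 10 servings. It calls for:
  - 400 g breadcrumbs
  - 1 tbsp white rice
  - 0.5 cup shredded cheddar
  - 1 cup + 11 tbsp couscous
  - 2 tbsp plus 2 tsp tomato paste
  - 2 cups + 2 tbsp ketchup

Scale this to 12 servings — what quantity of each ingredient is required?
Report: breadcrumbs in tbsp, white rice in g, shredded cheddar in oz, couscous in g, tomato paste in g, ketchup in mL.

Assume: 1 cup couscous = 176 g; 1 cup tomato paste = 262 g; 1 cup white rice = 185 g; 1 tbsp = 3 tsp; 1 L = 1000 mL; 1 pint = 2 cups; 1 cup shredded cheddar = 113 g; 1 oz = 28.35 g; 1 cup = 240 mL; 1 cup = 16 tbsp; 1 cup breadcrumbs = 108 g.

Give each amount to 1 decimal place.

breadcrumbs: 71.1 tbsp; white rice: 13.9 g; shredded cheddar: 2.4 oz; couscous: 356.4 g; tomato paste: 52.4 g; ketchup: 612.0 mL

Scaling factor: 12/10 = 6/5 = 1.2.
breadcrumbs: 400 g × 6/5 ÷ 108 g/cup × 16 tbsp/cup ≈ 71.1 tbsp
white rice: 1 tbsp × 6/5 ÷ 16 tbsp/cup × 185 g/cup ≈ 13.9 g
shredded cheddar: 0.5 cup × 6/5 × 113 g/cup ÷ 28.35 g/oz ≈ 2.4 oz
couscous: (1 cup + 11 tbsp = 1.6875 cup) × 6/5 × 176 g/cup = 356.4 g
tomato paste: (2 tbsp + 2 tsp = 8/3 tbsp) × 6/5 ÷ 16 tbsp/cup × 262 g/cup = 52.4 g
ketchup: (2 cup + 2 tbsp = 2.125 cup) × 6/5 × 240 mL/cup = 612.0 mL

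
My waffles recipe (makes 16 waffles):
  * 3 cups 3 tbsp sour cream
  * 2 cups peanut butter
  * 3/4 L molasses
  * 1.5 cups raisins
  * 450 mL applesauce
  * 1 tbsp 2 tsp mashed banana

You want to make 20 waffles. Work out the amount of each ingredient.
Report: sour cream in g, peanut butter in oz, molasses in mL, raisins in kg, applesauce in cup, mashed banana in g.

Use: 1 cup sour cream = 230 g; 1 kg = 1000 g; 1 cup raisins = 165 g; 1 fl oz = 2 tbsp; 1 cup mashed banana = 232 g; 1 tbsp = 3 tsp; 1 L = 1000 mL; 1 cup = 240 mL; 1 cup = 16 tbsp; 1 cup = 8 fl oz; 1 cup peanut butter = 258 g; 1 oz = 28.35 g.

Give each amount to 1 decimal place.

sour cream: 916.4 g; peanut butter: 22.8 oz; molasses: 937.5 mL; raisins: 0.3 kg; applesauce: 2.3 cup; mashed banana: 30.2 g

Scaling factor: 20/16 = 5/4 = 1.25.
sour cream: (3 cup + 3 tbsp = 3.1875 cup) × 5/4 × 230 g/cup ≈ 916.4 g
peanut butter: 2 cup × 5/4 × 258 g/cup ÷ 28.35 g/oz ≈ 22.8 oz
molasses: 0.75 L × 5/4 × 1000 mL/L = 937.5 mL
raisins: 1.5 cup × 5/4 × 165 g/cup ÷ 1000 g/kg ≈ 0.3 kg
applesauce: 450 mL × 5/4 ÷ 240 mL/cup ≈ 2.3 cup
mashed banana: (1 tbsp + 2 tsp = 5/3 tbsp) × 5/4 ÷ 16 tbsp/cup × 232 g/cup ≈ 30.2 g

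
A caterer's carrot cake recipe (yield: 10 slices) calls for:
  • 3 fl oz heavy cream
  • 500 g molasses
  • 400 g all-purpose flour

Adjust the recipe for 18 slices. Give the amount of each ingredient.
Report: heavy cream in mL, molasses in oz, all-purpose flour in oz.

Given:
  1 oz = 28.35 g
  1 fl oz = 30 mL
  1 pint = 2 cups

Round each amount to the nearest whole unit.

Scaling factor: 18/10 = 9/5 = 1.8.
heavy cream: 3 fl oz × 9/5 × 30 mL/fl oz = 162 mL
molasses: 500 g × 9/5 ÷ 28.35 g/oz ≈ 32 oz
all-purpose flour: 400 g × 9/5 ÷ 28.35 g/oz ≈ 25 oz

heavy cream: 162 mL; molasses: 32 oz; all-purpose flour: 25 oz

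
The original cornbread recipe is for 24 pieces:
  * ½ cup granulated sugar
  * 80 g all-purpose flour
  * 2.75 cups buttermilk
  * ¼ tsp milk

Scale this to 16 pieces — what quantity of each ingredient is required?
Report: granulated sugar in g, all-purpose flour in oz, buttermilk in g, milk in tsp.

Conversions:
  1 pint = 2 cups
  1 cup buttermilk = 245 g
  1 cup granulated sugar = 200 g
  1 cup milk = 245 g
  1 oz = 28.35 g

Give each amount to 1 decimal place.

Scaling factor: 16/24 = 2/3.
granulated sugar: 0.5 cup × 2/3 × 200 g/cup ≈ 66.7 g
all-purpose flour: 80 g × 2/3 ÷ 28.35 g/oz ≈ 1.9 oz
buttermilk: 2.75 cup × 2/3 × 245 g/cup ≈ 449.2 g
milk: 0.25 tsp × 2/3 ≈ 0.2 tsp

granulated sugar: 66.7 g; all-purpose flour: 1.9 oz; buttermilk: 449.2 g; milk: 0.2 tsp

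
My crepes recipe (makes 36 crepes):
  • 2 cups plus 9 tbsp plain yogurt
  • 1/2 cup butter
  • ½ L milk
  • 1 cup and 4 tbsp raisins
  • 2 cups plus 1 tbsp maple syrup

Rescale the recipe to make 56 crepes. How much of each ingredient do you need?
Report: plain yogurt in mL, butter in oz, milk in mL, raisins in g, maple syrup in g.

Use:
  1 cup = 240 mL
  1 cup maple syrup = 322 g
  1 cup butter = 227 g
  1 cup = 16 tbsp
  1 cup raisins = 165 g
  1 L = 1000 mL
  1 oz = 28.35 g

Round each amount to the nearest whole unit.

Scaling factor: 56/36 = 14/9.
plain yogurt: (2 cup + 9 tbsp = 2.5625 cup) × 14/9 × 240 mL/cup ≈ 957 mL
butter: 0.5 cup × 14/9 × 227 g/cup ÷ 28.35 g/oz ≈ 6 oz
milk: 0.5 L × 14/9 × 1000 mL/L ≈ 778 mL
raisins: (1 cup + 4 tbsp = 1.25 cup) × 14/9 × 165 g/cup ≈ 321 g
maple syrup: (2 cup + 1 tbsp = 2.0625 cup) × 14/9 × 322 g/cup ≈ 1033 g

plain yogurt: 957 mL; butter: 6 oz; milk: 778 mL; raisins: 321 g; maple syrup: 1033 g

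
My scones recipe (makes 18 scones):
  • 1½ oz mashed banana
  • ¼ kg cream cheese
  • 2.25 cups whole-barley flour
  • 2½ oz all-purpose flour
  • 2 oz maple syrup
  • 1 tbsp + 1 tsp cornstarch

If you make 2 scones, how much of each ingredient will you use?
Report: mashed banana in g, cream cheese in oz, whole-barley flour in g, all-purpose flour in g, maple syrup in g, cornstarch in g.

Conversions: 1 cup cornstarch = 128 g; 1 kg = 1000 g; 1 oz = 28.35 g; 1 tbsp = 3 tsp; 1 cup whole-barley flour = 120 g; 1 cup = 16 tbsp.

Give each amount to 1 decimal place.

mashed banana: 4.7 g; cream cheese: 1.0 oz; whole-barley flour: 30.0 g; all-purpose flour: 7.9 g; maple syrup: 6.3 g; cornstarch: 1.2 g

Scaling factor: 2/18 = 1/9.
mashed banana: 1.5 oz × 1/9 × 28.35 g/oz ≈ 4.7 g
cream cheese: 0.25 kg × 1/9 × 1000 g/kg ÷ 28.35 g/oz ≈ 1.0 oz
whole-barley flour: 2.25 cup × 1/9 × 120 g/cup = 30.0 g
all-purpose flour: 2.5 oz × 1/9 × 28.35 g/oz ≈ 7.9 g
maple syrup: 2 oz × 1/9 × 28.35 g/oz = 6.3 g
cornstarch: (1 tbsp + 1 tsp = 4/3 tbsp) × 1/9 ÷ 16 tbsp/cup × 128 g/cup ≈ 1.2 g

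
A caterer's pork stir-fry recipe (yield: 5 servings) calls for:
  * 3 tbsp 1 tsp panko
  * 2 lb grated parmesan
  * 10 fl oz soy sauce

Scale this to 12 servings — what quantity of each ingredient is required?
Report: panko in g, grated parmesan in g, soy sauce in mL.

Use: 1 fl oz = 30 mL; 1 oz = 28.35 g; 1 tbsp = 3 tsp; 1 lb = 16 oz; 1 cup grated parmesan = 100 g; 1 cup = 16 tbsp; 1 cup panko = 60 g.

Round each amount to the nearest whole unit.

panko: 30 g; grated parmesan: 2177 g; soy sauce: 720 mL

Scaling factor: 12/5 = 2.4.
panko: (3 tbsp + 1 tsp = 10/3 tbsp) × 12/5 ÷ 16 tbsp/cup × 60 g/cup = 30 g
grated parmesan: 2 lb × 12/5 × 16 oz/lb × 28.35 g/oz ≈ 2177 g
soy sauce: 10 fl oz × 12/5 × 30 mL/fl oz = 720 mL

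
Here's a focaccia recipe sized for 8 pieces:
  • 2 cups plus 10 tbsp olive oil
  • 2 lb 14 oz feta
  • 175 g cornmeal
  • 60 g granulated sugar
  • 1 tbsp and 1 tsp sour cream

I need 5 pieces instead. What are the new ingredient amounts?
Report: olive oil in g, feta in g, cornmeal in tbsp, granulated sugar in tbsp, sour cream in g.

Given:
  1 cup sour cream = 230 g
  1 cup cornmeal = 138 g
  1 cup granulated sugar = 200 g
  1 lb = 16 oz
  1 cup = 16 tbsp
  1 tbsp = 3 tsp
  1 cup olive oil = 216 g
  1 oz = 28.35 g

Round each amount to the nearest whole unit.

Scaling factor: 5/8 = 0.625.
olive oil: (2 cup + 10 tbsp = 2.625 cup) × 5/8 × 216 g/cup ≈ 354 g
feta: (2 lb + 14 oz = 2.875 lb) × 5/8 × 16 oz/lb × 28.35 g/oz ≈ 815 g
cornmeal: 175 g × 5/8 ÷ 138 g/cup × 16 tbsp/cup ≈ 13 tbsp
granulated sugar: 60 g × 5/8 ÷ 200 g/cup × 16 tbsp/cup = 3 tbsp
sour cream: (1 tbsp + 1 tsp = 4/3 tbsp) × 5/8 ÷ 16 tbsp/cup × 230 g/cup ≈ 12 g

olive oil: 354 g; feta: 815 g; cornmeal: 13 tbsp; granulated sugar: 3 tbsp; sour cream: 12 g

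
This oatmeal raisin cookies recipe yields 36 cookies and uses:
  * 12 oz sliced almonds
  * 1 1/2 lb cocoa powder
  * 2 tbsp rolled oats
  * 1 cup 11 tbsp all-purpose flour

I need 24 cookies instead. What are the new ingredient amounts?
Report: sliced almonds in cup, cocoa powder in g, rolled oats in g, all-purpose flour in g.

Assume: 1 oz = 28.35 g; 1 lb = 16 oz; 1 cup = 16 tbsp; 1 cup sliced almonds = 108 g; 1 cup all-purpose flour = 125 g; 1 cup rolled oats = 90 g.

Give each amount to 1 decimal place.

sliced almonds: 2.1 cup; cocoa powder: 453.6 g; rolled oats: 7.5 g; all-purpose flour: 140.6 g

Scaling factor: 24/36 = 2/3.
sliced almonds: 12 oz × 2/3 × 28.35 g/oz ÷ 108 g/cup = 2.1 cup
cocoa powder: 1.5 lb × 2/3 × 16 oz/lb × 28.35 g/oz = 453.6 g
rolled oats: 2 tbsp × 2/3 ÷ 16 tbsp/cup × 90 g/cup = 7.5 g
all-purpose flour: (1 cup + 11 tbsp = 1.6875 cup) × 2/3 × 125 g/cup ≈ 140.6 g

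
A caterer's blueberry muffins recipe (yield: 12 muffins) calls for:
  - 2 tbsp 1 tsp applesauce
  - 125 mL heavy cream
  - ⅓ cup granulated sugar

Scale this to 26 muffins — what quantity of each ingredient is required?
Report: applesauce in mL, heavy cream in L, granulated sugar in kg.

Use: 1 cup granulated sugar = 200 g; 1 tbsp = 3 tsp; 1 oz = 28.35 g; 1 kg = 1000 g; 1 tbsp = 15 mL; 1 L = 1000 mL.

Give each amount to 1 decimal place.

Scaling factor: 26/12 = 13/6.
applesauce: (2 tbsp + 1 tsp = 7/3 tbsp) × 13/6 × 15 mL/tbsp ≈ 75.8 mL
heavy cream: 125 mL × 13/6 ÷ 1000 mL/L ≈ 0.3 L
granulated sugar: 1/3 cup × 13/6 × 200 g/cup ÷ 1000 g/kg ≈ 0.1 kg

applesauce: 75.8 mL; heavy cream: 0.3 L; granulated sugar: 0.1 kg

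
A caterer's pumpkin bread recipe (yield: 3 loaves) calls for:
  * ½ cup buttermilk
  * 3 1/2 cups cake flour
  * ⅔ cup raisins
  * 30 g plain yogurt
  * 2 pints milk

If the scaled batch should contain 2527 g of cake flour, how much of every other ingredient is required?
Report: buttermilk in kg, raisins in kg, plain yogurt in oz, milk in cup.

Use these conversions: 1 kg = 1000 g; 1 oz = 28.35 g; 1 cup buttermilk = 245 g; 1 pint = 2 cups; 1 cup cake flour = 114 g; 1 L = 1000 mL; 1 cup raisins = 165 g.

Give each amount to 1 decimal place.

The original recipe has 399 g of cake flour, so the scaling factor is 2527 ÷ 399 = 19/3.
buttermilk: 0.5 cup × 19/3 × 245 g/cup ÷ 1000 g/kg ≈ 0.8 kg
raisins: 2/3 cup × 19/3 × 165 g/cup ÷ 1000 g/kg ≈ 0.7 kg
plain yogurt: 30 g × 19/3 ÷ 28.35 g/oz ≈ 6.7 oz
milk: 2 pint × 19/3 × 2 cup/pint ≈ 25.3 cup

buttermilk: 0.8 kg; raisins: 0.7 kg; plain yogurt: 6.7 oz; milk: 25.3 cup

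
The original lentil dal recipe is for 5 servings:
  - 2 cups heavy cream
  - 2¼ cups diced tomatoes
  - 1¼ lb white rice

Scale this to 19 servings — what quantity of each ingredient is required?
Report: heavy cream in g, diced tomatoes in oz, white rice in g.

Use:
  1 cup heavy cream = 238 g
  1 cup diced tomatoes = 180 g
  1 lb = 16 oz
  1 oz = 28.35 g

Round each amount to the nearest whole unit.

heavy cream: 1809 g; diced tomatoes: 54 oz; white rice: 2155 g

Scaling factor: 19/5 = 3.8.
heavy cream: 2 cup × 19/5 × 238 g/cup ≈ 1809 g
diced tomatoes: 2.25 cup × 19/5 × 180 g/cup ÷ 28.35 g/oz ≈ 54 oz
white rice: 1.25 lb × 19/5 × 16 oz/lb × 28.35 g/oz ≈ 2155 g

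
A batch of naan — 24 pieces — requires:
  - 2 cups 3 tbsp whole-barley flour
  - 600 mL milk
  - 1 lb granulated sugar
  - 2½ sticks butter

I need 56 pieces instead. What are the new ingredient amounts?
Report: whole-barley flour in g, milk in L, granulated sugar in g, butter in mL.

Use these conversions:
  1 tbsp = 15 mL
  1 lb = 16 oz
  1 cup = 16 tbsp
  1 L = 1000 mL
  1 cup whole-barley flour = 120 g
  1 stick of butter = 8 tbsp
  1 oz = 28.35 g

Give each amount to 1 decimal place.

Scaling factor: 56/24 = 7/3.
whole-barley flour: (2 cup + 3 tbsp = 2.1875 cup) × 7/3 × 120 g/cup = 612.5 g
milk: 600 mL × 7/3 ÷ 1000 mL/L = 1.4 L
granulated sugar: 1 lb × 7/3 × 16 oz/lb × 28.35 g/oz = 1058.4 g
butter: 2.5 stick × 7/3 × 8 tbsp/stick × 15 mL/tbsp = 700.0 mL

whole-barley flour: 612.5 g; milk: 1.4 L; granulated sugar: 1058.4 g; butter: 700.0 mL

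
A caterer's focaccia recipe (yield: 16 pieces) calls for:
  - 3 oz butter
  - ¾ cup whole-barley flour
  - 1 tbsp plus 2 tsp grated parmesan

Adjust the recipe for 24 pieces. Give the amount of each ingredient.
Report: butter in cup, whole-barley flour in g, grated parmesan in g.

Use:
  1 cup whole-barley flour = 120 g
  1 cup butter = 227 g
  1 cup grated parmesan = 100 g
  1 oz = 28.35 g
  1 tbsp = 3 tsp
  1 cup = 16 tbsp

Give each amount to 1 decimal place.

Scaling factor: 24/16 = 3/2 = 1.5.
butter: 3 oz × 3/2 × 28.35 g/oz ÷ 227 g/cup ≈ 0.6 cup
whole-barley flour: 0.75 cup × 3/2 × 120 g/cup = 135.0 g
grated parmesan: (1 tbsp + 2 tsp = 5/3 tbsp) × 3/2 ÷ 16 tbsp/cup × 100 g/cup ≈ 15.6 g

butter: 0.6 cup; whole-barley flour: 135.0 g; grated parmesan: 15.6 g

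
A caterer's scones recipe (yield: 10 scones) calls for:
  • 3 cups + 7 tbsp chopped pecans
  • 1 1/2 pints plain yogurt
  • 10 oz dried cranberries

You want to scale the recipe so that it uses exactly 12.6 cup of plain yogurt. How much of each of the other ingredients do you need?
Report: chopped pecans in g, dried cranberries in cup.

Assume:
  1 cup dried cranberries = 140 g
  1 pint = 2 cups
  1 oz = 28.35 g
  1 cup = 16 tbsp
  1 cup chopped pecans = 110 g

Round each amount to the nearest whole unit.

chopped pecans: 1588 g; dried cranberries: 9 cup

The original recipe has 3 cup of plain yogurt, so the scaling factor is 12.6 ÷ 3 = 21/5 = 4.2.
chopped pecans: (3 cup + 7 tbsp = 3.4375 cup) × 21/5 × 110 g/cup ≈ 1588 g
dried cranberries: 10 oz × 21/5 × 28.35 g/oz ÷ 140 g/cup ≈ 9 cup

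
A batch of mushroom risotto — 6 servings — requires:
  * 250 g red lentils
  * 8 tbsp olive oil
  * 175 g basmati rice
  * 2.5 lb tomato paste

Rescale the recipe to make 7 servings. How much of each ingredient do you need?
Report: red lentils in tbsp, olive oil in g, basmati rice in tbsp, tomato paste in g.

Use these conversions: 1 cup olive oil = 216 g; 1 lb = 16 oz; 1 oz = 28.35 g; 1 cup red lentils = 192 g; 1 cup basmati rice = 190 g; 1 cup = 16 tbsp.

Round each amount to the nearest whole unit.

red lentils: 24 tbsp; olive oil: 126 g; basmati rice: 17 tbsp; tomato paste: 1323 g

Scaling factor: 7/6.
red lentils: 250 g × 7/6 ÷ 192 g/cup × 16 tbsp/cup ≈ 24 tbsp
olive oil: 8 tbsp × 7/6 ÷ 16 tbsp/cup × 216 g/cup = 126 g
basmati rice: 175 g × 7/6 ÷ 190 g/cup × 16 tbsp/cup ≈ 17 tbsp
tomato paste: 2.5 lb × 7/6 × 16 oz/lb × 28.35 g/oz = 1323 g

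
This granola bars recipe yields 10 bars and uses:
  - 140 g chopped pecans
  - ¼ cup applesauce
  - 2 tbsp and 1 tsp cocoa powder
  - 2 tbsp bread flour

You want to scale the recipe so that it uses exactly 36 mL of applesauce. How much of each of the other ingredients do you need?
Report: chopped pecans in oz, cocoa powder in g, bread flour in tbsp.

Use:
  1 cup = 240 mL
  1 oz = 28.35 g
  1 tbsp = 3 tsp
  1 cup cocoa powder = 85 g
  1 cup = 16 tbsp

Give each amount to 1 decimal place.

chopped pecans: 3.0 oz; cocoa powder: 7.4 g; bread flour: 1.2 tbsp

The original recipe has 60 mL of applesauce, so the scaling factor is 36 ÷ 60 = 3/5 = 0.6.
chopped pecans: 140 g × 3/5 ÷ 28.35 g/oz ≈ 3.0 oz
cocoa powder: (2 tbsp + 1 tsp = 7/3 tbsp) × 3/5 ÷ 16 tbsp/cup × 85 g/cup ≈ 7.4 g
bread flour: 2 tbsp × 3/5 = 1.2 tbsp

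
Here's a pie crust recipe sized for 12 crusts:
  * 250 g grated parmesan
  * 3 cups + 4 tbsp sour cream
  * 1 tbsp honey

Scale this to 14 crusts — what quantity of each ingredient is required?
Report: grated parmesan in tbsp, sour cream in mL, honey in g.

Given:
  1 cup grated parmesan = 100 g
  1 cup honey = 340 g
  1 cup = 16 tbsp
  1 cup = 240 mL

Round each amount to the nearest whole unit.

grated parmesan: 47 tbsp; sour cream: 910 mL; honey: 25 g

Scaling factor: 14/12 = 7/6.
grated parmesan: 250 g × 7/6 ÷ 100 g/cup × 16 tbsp/cup ≈ 47 tbsp
sour cream: (3 cup + 4 tbsp = 3.25 cup) × 7/6 × 240 mL/cup = 910 mL
honey: 1 tbsp × 7/6 ÷ 16 tbsp/cup × 340 g/cup ≈ 25 g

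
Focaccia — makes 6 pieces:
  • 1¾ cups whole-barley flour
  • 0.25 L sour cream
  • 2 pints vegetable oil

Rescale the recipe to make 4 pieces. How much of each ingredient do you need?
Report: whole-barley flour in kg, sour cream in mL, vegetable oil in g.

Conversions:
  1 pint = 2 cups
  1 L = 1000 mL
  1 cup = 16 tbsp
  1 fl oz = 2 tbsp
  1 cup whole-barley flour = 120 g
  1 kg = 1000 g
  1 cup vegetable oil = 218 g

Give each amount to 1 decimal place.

Scaling factor: 4/6 = 2/3.
whole-barley flour: 1.75 cup × 2/3 × 120 g/cup ÷ 1000 g/kg ≈ 0.1 kg
sour cream: 0.25 L × 2/3 × 1000 mL/L ≈ 166.7 mL
vegetable oil: 2 pint × 2/3 × 2 cup/pint × 218 g/cup ≈ 581.3 g

whole-barley flour: 0.1 kg; sour cream: 166.7 mL; vegetable oil: 581.3 g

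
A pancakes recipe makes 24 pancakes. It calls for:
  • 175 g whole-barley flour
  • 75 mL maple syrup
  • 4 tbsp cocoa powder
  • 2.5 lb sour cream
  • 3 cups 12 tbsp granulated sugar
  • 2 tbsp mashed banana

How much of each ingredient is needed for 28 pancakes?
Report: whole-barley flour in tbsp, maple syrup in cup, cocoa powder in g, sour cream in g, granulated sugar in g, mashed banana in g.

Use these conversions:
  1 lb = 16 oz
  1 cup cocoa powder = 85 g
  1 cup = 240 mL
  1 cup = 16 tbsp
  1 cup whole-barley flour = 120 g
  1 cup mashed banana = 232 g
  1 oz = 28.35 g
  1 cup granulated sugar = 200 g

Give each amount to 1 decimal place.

whole-barley flour: 27.2 tbsp; maple syrup: 0.4 cup; cocoa powder: 24.8 g; sour cream: 1323.0 g; granulated sugar: 875.0 g; mashed banana: 33.8 g

Scaling factor: 28/24 = 7/6.
whole-barley flour: 175 g × 7/6 ÷ 120 g/cup × 16 tbsp/cup ≈ 27.2 tbsp
maple syrup: 75 mL × 7/6 ÷ 240 mL/cup ≈ 0.4 cup
cocoa powder: 4 tbsp × 7/6 ÷ 16 tbsp/cup × 85 g/cup ≈ 24.8 g
sour cream: 2.5 lb × 7/6 × 16 oz/lb × 28.35 g/oz = 1323.0 g
granulated sugar: (3 cup + 12 tbsp = 3.75 cup) × 7/6 × 200 g/cup = 875.0 g
mashed banana: 2 tbsp × 7/6 ÷ 16 tbsp/cup × 232 g/cup ≈ 33.8 g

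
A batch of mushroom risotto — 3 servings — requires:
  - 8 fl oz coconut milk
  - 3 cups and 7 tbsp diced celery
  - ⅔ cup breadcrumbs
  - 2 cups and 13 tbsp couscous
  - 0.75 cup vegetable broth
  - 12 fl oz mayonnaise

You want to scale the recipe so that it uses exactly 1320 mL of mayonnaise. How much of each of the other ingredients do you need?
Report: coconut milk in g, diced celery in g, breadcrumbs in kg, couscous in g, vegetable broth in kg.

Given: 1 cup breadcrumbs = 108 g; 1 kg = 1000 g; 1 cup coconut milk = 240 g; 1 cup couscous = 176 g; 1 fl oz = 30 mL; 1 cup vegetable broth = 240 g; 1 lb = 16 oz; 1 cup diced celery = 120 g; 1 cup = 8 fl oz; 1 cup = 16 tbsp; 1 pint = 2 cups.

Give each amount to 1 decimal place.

coconut milk: 880.0 g; diced celery: 1512.5 g; breadcrumbs: 0.3 kg; couscous: 1815.0 g; vegetable broth: 0.7 kg

The original recipe has 360 mL of mayonnaise, so the scaling factor is 1320 ÷ 360 = 11/3.
coconut milk: 8 fl oz × 11/3 ÷ 8 fl oz/cup × 240 g/cup = 880.0 g
diced celery: (3 cup + 7 tbsp = 3.4375 cup) × 11/3 × 120 g/cup = 1512.5 g
breadcrumbs: 2/3 cup × 11/3 × 108 g/cup ÷ 1000 g/kg ≈ 0.3 kg
couscous: (2 cup + 13 tbsp = 2.8125 cup) × 11/3 × 176 g/cup = 1815.0 g
vegetable broth: 0.75 cup × 11/3 × 240 g/cup ÷ 1000 g/kg ≈ 0.7 kg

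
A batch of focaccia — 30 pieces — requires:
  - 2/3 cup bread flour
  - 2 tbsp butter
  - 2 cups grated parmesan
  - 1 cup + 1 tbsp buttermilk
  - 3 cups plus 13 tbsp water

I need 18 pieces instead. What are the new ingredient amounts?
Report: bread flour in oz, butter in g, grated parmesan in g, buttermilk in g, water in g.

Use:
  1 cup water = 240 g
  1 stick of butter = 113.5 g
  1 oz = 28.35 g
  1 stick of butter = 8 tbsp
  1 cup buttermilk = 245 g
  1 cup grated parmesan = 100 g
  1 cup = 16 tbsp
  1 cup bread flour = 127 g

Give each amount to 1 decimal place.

Scaling factor: 18/30 = 3/5 = 0.6.
bread flour: 2/3 cup × 3/5 × 127 g/cup ÷ 28.35 g/oz ≈ 1.8 oz
butter: 2 tbsp × 3/5 ÷ 8 tbsp/stick × 113.5 g/stick ≈ 17.0 g
grated parmesan: 2 cup × 3/5 × 100 g/cup = 120.0 g
buttermilk: (1 cup + 1 tbsp = 1.0625 cup) × 3/5 × 245 g/cup ≈ 156.2 g
water: (3 cup + 13 tbsp = 3.8125 cup) × 3/5 × 240 g/cup = 549.0 g

bread flour: 1.8 oz; butter: 17.0 g; grated parmesan: 120.0 g; buttermilk: 156.2 g; water: 549.0 g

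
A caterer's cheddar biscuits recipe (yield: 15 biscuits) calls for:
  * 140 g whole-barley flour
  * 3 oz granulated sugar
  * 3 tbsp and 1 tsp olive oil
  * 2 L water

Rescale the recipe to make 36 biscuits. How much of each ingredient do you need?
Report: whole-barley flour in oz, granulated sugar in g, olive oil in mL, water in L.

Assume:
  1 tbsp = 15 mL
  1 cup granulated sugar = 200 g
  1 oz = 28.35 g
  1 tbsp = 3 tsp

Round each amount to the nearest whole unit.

whole-barley flour: 12 oz; granulated sugar: 204 g; olive oil: 120 mL; water: 5 L

Scaling factor: 36/15 = 12/5 = 2.4.
whole-barley flour: 140 g × 12/5 ÷ 28.35 g/oz ≈ 12 oz
granulated sugar: 3 oz × 12/5 × 28.35 g/oz ≈ 204 g
olive oil: (3 tbsp + 1 tsp = 10/3 tbsp) × 12/5 × 15 mL/tbsp = 120 mL
water: 2 L × 12/5 ≈ 5 L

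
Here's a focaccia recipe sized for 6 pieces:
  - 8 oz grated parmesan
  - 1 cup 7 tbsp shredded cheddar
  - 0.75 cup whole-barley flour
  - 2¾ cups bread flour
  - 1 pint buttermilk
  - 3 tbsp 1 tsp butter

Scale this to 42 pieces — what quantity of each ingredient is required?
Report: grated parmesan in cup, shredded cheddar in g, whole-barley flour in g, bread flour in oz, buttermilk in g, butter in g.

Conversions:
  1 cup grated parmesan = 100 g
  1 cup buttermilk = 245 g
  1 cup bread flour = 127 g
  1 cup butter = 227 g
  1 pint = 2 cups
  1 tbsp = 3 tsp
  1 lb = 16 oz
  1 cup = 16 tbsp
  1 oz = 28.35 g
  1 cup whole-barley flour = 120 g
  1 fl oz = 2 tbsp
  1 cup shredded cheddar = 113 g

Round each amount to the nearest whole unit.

grated parmesan: 16 cup; shredded cheddar: 1137 g; whole-barley flour: 630 g; bread flour: 86 oz; buttermilk: 3430 g; butter: 331 g

Scaling factor: 42/6 = 7.
grated parmesan: 8 oz × 7 × 28.35 g/oz ÷ 100 g/cup ≈ 16 cup
shredded cheddar: (1 cup + 7 tbsp = 1.4375 cup) × 7 × 113 g/cup ≈ 1137 g
whole-barley flour: 0.75 cup × 7 × 120 g/cup = 630 g
bread flour: 2.75 cup × 7 × 127 g/cup ÷ 28.35 g/oz ≈ 86 oz
buttermilk: 1 pint × 7 × 2 cup/pint × 245 g/cup = 3430 g
butter: (3 tbsp + 1 tsp = 10/3 tbsp) × 7 ÷ 16 tbsp/cup × 227 g/cup ≈ 331 g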